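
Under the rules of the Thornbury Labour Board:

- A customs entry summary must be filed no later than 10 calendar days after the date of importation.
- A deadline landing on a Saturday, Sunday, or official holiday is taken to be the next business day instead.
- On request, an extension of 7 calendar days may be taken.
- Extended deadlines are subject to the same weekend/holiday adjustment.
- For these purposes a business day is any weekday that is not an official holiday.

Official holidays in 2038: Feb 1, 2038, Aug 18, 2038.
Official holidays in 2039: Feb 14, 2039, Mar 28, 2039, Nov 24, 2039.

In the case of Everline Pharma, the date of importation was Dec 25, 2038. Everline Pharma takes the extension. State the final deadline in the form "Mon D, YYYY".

Jan 11, 2039

10 calendar days after Dec 25, 2038 is Jan 4, 2039.
Since Jan 4, 2039 is a Tuesday and not a holiday, the date is unchanged.
With the 7-day extension, Jan 4, 2039 becomes Jan 11, 2039.
Since Jan 11, 2039 is a Tuesday and not a holiday, the date is unchanged.
The final due date is Jan 11, 2039.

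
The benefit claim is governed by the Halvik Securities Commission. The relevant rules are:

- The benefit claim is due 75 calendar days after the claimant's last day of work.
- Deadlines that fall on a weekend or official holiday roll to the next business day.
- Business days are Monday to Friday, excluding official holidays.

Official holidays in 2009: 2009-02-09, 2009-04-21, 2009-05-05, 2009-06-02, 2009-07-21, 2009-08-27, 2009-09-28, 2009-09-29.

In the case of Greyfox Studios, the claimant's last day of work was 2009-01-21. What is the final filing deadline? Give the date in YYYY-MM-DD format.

Trigger date 2009-01-21 + 75 calendar days = 2009-04-06.
2009-04-06 falls on a Monday, which is a business day, so no adjustment is needed.
Final deadline: 2009-04-06.

2009-04-06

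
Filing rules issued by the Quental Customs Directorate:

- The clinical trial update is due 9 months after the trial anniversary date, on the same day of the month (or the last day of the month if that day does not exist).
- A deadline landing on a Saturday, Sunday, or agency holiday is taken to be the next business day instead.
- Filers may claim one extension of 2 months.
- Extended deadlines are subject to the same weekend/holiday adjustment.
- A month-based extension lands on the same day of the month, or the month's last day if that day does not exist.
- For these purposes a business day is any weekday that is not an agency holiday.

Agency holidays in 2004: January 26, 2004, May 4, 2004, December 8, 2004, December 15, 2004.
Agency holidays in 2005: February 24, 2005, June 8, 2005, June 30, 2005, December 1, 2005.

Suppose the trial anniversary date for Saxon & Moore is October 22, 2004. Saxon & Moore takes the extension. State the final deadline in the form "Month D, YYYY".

Moving 9 months forward from October 22, 2004 on the corresponding day gives July 22, 2005.
July 22, 2005 is a Friday and not a listed holiday, so it stands.
The 2 months extension carries July 22, 2005 to September 22, 2005.
September 22, 2005 is a Thursday and not a listed holiday, so it stands.
The final due date is September 22, 2005.

September 22, 2005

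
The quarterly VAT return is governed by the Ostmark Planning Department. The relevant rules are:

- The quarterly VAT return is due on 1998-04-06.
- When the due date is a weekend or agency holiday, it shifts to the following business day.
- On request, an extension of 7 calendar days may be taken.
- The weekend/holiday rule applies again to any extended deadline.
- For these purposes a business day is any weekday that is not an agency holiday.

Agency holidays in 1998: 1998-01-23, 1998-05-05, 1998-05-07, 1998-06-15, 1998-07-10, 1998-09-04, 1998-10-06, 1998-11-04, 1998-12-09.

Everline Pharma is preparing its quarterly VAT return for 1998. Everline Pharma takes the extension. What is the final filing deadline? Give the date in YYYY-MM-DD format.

The stated deadline is 1998-04-06.
1998-04-06 falls on a Monday, which is a business day, so no adjustment is needed.
The 7-calendar-day extension moves the deadline from 1998-04-06 to 1998-04-13.
1998-04-13 (Monday) is already a business day.
So the filing is due 1998-04-13.

1998-04-13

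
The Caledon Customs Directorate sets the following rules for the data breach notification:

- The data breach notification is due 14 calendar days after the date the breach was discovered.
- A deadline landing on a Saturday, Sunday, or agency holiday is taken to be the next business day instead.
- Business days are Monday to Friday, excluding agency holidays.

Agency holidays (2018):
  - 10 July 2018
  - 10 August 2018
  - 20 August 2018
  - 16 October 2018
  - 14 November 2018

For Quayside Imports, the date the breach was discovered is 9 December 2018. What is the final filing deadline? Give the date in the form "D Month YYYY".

Trigger date 9 December 2018 + 14 calendar days = 23 December 2018.
Because 23 December 2018 is a Sunday, the deadline becomes 24 December 2018 (Monday).
Final deadline: 24 December 2018.

24 December 2018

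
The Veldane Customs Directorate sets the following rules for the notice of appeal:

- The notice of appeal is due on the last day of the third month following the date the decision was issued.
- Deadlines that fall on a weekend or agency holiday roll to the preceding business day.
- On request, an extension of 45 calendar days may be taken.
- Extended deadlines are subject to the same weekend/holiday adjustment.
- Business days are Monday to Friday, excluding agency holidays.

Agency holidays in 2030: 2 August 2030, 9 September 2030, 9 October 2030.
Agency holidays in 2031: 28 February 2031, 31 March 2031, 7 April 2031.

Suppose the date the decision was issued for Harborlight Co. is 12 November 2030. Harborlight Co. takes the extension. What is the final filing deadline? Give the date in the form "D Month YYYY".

The third month after 12 November 2030 is February 2031, whose last day is 28 February 2031.
Because 28 February 2031 is a listed holiday, the deadline becomes 27 February 2031 (Thursday).
The 45-calendar-day extension moves the deadline from 27 February 2031 to 13 April 2031.
13 April 2031 falls on a Sunday. Rolling to the preceding business day gives 11 April 2031, a Friday.
Final deadline: 11 April 2031.

11 April 2031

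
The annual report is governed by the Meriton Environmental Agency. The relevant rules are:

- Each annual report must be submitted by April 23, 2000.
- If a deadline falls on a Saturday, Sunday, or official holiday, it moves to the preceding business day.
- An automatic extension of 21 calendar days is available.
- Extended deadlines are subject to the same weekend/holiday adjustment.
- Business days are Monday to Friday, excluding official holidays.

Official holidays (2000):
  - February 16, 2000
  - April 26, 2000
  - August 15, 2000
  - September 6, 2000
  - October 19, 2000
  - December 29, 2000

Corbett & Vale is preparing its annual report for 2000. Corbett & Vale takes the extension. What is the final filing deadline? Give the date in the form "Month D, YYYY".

May 12, 2000

The stated deadline is April 23, 2000.
April 23, 2000 is a Sunday; the preceding business day is April 21, 2000 (Friday).
Add the 21 calendar-day extension to April 21, 2000: May 12, 2000.
Since May 12, 2000 is a Friday and not a holiday, the date is unchanged.
The final due date is May 12, 2000.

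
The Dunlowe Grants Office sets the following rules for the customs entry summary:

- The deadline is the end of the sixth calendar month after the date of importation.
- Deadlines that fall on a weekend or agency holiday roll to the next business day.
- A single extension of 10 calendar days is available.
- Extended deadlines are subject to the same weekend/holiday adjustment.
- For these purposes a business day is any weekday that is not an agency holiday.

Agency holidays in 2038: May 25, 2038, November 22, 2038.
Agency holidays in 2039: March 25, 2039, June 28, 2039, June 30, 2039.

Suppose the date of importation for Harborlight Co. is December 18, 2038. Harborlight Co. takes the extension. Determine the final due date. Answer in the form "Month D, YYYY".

6 months after December 18, 2038 falls in June 2039; the last day of that month is June 30, 2039.
June 30, 2039 falls on a listed holiday. Rolling to the next business day gives July 1, 2039, a Friday.
Add the 10 calendar-day extension to July 1, 2039: July 11, 2039.
Since July 11, 2039 is a Monday and not a holiday, the date is unchanged.
Deadline: July 11, 2039.

July 11, 2039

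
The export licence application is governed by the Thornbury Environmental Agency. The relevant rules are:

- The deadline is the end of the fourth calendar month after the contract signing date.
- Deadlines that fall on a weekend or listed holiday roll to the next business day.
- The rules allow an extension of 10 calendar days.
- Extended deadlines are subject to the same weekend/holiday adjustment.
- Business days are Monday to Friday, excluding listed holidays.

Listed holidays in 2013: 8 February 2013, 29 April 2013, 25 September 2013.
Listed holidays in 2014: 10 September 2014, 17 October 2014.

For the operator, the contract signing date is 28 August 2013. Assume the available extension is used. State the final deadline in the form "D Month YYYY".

4 months after 28 August 2013 is December 2013; that month ends on 31 December 2013.
31 December 2013 (Tuesday) is already a business day.
With the 10-day extension, 31 December 2013 becomes 10 January 2014.
10 January 2014 (Friday) is already a business day.
Final deadline: 10 January 2014.

10 January 2014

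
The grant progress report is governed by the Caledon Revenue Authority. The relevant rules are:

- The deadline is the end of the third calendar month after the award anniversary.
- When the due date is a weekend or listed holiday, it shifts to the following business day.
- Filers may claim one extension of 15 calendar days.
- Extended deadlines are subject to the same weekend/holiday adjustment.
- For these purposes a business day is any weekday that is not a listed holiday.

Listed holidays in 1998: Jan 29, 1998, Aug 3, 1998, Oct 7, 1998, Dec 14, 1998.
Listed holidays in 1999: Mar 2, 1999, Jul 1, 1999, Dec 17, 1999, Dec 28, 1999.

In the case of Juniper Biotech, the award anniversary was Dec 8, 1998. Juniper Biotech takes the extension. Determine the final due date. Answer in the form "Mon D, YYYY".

The third month after Dec 8, 1998 is March 1999, whose last day is Mar 31, 1999.
Mar 31, 1999 is a Wednesday and not a listed holiday, so it stands.
The 15-calendar-day extension moves the deadline from Mar 31, 1999 to Apr 15, 1999.
Apr 15, 1999 is a Thursday and not a listed holiday, so it stands.
So the filing is due Apr 15, 1999.

Apr 15, 1999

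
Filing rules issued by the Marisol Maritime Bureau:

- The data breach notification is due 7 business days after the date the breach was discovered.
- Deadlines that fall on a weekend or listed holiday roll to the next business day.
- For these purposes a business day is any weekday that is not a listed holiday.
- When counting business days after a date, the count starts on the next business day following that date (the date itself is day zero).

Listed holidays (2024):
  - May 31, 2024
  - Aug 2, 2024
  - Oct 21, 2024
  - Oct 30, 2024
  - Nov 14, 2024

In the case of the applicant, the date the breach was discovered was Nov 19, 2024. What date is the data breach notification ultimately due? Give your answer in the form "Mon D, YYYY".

Starting the day after Nov 19, 2024 and counting 7 business days lands on Nov 28, 2024.
Nov 28, 2024 is a Thursday and not a listed holiday, so it stands.
The final due date is Nov 28, 2024.

Nov 28, 2024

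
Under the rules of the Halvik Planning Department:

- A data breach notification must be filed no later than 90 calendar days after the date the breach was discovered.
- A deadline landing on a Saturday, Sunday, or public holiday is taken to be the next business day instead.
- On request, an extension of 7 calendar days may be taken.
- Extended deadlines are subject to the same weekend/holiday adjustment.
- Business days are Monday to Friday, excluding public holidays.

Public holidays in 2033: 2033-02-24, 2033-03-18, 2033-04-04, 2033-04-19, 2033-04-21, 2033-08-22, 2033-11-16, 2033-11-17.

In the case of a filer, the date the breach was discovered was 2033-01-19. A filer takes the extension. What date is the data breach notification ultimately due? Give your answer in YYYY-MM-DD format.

Trigger date 2033-01-19 + 90 calendar days = 2033-04-19.
2033-04-19 falls on a listed holiday. Rolling to the next business day gives 2033-04-20, a Wednesday.
Applying the 7-calendar-day extension: 2033-04-20 + 7 days = 2033-04-27.
Since 2033-04-27 is a Wednesday and not a holiday, the date is unchanged.
Final deadline: 2033-04-27.

2033-04-27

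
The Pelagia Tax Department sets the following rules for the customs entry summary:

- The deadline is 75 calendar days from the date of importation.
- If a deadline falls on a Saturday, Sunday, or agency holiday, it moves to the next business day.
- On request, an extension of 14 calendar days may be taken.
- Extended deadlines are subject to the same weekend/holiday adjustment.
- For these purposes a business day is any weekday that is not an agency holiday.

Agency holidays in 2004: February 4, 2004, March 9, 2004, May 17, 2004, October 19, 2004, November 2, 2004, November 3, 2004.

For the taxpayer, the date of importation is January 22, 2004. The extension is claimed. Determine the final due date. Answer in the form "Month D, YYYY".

April 20, 2004

Adding 75 calendar days to January 22, 2004 gives April 6, 2004.
April 6, 2004 is a Tuesday and not a listed holiday, so it stands.
With the 14-day extension, April 6, 2004 becomes April 20, 2004.
April 20, 2004 falls on a Tuesday, which is a business day, so no adjustment is needed.
The final due date is April 20, 2004.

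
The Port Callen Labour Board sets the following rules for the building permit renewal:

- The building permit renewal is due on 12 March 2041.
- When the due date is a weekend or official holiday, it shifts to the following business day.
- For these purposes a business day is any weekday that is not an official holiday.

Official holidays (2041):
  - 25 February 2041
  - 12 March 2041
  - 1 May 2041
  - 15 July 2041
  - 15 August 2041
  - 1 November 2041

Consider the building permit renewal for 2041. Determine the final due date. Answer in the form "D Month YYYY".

13 March 2041

The stated deadline is 12 March 2041.
12 March 2041 is a listed holiday; the next business day is 13 March 2041 (Wednesday).
Deadline: 13 March 2041.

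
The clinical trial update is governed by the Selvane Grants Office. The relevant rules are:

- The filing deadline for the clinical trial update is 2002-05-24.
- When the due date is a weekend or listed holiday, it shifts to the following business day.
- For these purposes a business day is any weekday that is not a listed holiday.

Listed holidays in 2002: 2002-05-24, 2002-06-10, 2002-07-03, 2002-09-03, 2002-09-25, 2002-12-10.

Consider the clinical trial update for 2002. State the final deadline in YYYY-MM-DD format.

2002-05-27

Start from the fixed due date, 2002-05-24.
Because 2002-05-24 is a listed holiday, the deadline becomes 2002-05-27 (Monday).
Deadline: 2002-05-27.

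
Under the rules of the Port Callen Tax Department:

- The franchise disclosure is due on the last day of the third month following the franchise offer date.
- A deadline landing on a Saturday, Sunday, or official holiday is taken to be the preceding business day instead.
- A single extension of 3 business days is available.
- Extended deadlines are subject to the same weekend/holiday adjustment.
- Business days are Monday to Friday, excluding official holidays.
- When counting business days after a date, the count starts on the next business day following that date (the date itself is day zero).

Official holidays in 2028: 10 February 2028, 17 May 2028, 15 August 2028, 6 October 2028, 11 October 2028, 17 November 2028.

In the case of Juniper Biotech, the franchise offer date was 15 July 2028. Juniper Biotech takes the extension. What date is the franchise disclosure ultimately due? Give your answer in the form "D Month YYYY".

The third month after 15 July 2028 is October 2028, whose last day is 31 October 2028.
31 October 2028 (Tuesday) is already a business day.
Counting 3 further business days from 31 October 2028 reaches 3 November 2028.
3 November 2028 (Friday) is already a business day.
The final due date is 3 November 2028.

3 November 2028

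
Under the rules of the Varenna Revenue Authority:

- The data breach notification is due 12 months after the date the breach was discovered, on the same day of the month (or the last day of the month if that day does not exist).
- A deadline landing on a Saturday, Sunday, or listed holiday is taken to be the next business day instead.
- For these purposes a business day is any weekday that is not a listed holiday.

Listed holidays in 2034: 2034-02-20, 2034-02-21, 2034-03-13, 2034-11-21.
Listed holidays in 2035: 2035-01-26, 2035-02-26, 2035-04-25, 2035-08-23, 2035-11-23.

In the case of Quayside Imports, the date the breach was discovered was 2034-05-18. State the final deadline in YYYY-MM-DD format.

2035-05-18

Moving 12 months forward from 2034-05-18 on the corresponding day gives 2035-05-18.
2035-05-18 (Friday) is already a business day.
Deadline: 2035-05-18.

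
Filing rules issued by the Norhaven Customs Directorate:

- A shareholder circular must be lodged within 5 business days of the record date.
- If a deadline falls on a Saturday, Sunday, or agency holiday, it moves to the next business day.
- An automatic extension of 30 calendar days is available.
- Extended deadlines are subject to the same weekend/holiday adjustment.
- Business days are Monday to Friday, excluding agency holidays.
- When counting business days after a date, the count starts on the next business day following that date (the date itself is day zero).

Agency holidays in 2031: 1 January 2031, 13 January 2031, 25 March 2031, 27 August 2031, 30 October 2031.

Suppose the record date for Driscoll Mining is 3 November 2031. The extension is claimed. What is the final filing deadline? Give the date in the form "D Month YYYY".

Counting 5 business days after 3 November 2031 (skipping weekends and listed holidays) reaches 10 November 2031.
10 November 2031 is a Monday and not a listed holiday, so it stands.
With the 30-day extension, 10 November 2031 becomes 10 December 2031.
10 December 2031 is a Wednesday and not a listed holiday, so it stands.
The final due date is 10 December 2031.

10 December 2031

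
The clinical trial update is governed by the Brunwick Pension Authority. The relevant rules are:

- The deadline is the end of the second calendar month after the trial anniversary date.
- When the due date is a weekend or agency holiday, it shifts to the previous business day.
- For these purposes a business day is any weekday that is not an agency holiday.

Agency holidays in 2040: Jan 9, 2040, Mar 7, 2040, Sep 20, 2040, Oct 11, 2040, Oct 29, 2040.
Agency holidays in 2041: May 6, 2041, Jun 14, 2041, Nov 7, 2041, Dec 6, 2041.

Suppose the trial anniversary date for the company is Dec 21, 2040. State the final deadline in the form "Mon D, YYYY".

Feb 28, 2041

The second month after Dec 21, 2040 is February 2041, whose last day is Feb 28, 2041.
Since Feb 28, 2041 is a Thursday and not a holiday, the date is unchanged.
Deadline: Feb 28, 2041.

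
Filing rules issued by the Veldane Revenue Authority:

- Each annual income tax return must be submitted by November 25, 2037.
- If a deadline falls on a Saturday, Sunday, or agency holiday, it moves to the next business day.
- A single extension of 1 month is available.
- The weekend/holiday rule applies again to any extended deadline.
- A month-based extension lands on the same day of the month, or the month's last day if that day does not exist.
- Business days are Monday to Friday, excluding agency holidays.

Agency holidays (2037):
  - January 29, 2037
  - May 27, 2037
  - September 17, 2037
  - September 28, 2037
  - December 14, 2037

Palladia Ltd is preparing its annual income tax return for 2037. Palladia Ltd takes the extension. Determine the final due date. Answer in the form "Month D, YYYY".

December 25, 2037

Start from the fixed due date, November 25, 2037.
Since November 25, 2037 is a Wednesday and not a holiday, the date is unchanged.
Add 1 month to November 25, 2037: December 25, 2037.
December 25, 2037 (Friday) is already a business day.
Final deadline: December 25, 2037.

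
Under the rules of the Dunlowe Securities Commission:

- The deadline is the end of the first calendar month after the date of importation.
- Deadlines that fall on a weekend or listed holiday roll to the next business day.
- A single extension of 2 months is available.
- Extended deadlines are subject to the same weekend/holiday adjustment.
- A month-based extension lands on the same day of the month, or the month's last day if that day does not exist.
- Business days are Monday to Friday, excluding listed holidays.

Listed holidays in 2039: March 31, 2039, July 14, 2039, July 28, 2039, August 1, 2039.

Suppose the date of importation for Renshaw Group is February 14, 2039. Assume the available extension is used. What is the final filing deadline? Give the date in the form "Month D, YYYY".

June 1, 2039

1 month after February 14, 2039 falls in March 2039; the last day of that month is March 31, 2039.
March 31, 2039 falls on a listed holiday. Rolling to the next business day gives April 1, 2039, a Friday.
Add 2 months to April 1, 2039: June 1, 2039.
June 1, 2039 falls on a Wednesday, which is a business day, so no adjustment is needed.
Deadline: June 1, 2039.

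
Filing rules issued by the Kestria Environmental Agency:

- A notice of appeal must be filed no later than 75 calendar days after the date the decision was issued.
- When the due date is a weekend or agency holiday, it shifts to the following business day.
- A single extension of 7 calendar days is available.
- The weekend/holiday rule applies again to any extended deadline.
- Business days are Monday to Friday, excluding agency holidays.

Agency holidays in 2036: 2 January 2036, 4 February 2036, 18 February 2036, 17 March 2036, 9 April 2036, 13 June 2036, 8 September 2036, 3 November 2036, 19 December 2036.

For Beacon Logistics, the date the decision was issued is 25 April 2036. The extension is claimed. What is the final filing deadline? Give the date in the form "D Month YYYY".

Adding 75 calendar days to 25 April 2036 gives 9 July 2036.
9 July 2036 (Wednesday) is already a business day.
Applying the 7-calendar-day extension: 9 July 2036 + 7 days = 16 July 2036.
16 July 2036 falls on a Wednesday, which is a business day, so no adjustment is needed.
Deadline: 16 July 2036.

16 July 2036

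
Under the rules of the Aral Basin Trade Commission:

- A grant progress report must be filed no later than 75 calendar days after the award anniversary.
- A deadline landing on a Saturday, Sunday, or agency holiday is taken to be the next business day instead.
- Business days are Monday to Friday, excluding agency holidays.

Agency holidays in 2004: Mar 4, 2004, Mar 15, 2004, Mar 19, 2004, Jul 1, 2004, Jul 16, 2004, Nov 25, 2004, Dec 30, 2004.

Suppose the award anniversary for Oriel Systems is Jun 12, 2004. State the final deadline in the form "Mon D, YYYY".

Aug 26, 2004

Adding 75 calendar days to Jun 12, 2004 gives Aug 26, 2004.
Aug 26, 2004 falls on a Thursday, which is a business day, so no adjustment is needed.
So the filing is due Aug 26, 2004.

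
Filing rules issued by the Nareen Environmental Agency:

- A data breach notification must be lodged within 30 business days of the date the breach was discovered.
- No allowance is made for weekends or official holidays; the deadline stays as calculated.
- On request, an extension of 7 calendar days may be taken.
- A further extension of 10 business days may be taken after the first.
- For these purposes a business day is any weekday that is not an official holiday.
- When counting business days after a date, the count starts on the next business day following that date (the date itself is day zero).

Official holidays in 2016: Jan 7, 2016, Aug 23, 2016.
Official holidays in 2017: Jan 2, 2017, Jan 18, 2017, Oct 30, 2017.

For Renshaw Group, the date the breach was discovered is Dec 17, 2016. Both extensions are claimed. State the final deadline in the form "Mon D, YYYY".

Feb 21, 2017

30 business days after Dec 17, 2016, excluding weekends and holidays, is Jan 31, 2017.
Jan 31, 2017 falls on a Tuesday. The rules make no weekend/holiday allowance, so it remains Jan 31, 2017.
With the 7-day extension, Jan 31, 2017 becomes Feb 7, 2017.
Feb 7, 2017 is a Tuesday; no weekend or holiday adjustment applies.
Counting 10 further business days from Feb 7, 2017 reaches Feb 21, 2017.
No adjustment is made for weekends or holidays, so Feb 21, 2017 stands.
Deadline: Feb 21, 2017.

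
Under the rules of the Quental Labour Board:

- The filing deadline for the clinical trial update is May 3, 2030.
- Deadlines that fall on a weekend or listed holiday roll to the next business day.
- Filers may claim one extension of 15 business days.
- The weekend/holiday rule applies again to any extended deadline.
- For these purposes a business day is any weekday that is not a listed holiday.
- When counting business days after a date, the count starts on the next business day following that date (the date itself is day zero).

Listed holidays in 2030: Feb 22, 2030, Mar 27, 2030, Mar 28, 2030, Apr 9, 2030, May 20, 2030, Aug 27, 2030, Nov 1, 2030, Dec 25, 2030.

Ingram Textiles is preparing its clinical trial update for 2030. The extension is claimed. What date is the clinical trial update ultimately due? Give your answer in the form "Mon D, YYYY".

The stated deadline is May 3, 2030.
Since May 3, 2030 is a Friday and not a holiday, the date is unchanged.
Applying the 15-business-day extension: 15 business days after May 3, 2030 is May 27, 2030.
May 27, 2030 is a Monday and not a listed holiday, so it stands.
Final deadline: May 27, 2030.

May 27, 2030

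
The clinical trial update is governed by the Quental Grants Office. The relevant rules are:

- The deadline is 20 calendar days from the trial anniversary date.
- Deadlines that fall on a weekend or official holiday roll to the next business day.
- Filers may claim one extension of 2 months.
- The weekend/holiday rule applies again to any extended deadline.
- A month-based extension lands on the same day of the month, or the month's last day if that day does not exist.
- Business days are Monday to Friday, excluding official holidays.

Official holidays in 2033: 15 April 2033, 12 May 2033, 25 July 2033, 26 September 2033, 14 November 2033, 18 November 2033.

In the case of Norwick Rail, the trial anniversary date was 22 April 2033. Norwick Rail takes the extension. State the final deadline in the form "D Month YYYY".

13 July 2033

Trigger date 22 April 2033 + 20 calendar days = 12 May 2033.
12 May 2033 is a listed holiday, so it moves to the next business day, 13 May 2033 (Friday).
The 2 months extension carries 13 May 2033 to 13 July 2033.
13 July 2033 (Wednesday) is already a business day.
The final due date is 13 July 2033.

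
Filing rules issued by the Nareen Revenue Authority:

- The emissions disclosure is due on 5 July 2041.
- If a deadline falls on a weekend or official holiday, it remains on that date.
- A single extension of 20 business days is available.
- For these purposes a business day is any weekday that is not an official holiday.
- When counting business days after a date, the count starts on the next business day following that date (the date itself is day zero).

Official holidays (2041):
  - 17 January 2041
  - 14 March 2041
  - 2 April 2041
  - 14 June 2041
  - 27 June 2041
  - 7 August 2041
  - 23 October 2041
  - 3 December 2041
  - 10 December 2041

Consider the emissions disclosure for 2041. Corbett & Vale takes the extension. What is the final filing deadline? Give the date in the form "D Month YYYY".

Start from the fixed due date, 5 July 2041.
5 July 2041 is a Friday; no weekend or holiday adjustment applies.
Applying the 20-business-day extension: 20 business days after 5 July 2041 is 2 August 2041.
2 August 2041 is a Friday; no weekend or holiday adjustment applies.
Final deadline: 2 August 2041.

2 August 2041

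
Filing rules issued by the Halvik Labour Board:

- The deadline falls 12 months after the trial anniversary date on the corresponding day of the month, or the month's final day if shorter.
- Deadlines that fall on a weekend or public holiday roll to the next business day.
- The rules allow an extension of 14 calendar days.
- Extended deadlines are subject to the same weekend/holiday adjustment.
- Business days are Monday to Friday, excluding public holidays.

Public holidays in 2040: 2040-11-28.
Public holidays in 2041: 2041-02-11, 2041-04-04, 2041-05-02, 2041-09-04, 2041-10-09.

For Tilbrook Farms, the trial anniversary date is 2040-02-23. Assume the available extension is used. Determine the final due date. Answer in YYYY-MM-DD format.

2041-03-11

12 months after 2040-02-23, on the same day of the month, is 2041-02-23.
2041-02-23 is a Saturday; the next business day is 2041-02-25 (Monday).
Applying the 14-calendar-day extension: 2041-02-25 + 14 days = 2041-03-11.
Since 2041-03-11 is a Monday and not a holiday, the date is unchanged.
Final deadline: 2041-03-11.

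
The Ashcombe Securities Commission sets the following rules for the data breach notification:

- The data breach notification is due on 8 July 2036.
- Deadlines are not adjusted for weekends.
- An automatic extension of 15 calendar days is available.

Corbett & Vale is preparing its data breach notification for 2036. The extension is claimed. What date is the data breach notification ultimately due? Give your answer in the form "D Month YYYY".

23 July 2036

The statutory due date is 8 July 2036.
8 July 2036 is a Tuesday; no weekend or holiday adjustment applies.
The 15-calendar-day extension moves the deadline from 8 July 2036 to 23 July 2036.
No adjustment is made for weekends or holidays, so 23 July 2036 stands.
Deadline: 23 July 2036.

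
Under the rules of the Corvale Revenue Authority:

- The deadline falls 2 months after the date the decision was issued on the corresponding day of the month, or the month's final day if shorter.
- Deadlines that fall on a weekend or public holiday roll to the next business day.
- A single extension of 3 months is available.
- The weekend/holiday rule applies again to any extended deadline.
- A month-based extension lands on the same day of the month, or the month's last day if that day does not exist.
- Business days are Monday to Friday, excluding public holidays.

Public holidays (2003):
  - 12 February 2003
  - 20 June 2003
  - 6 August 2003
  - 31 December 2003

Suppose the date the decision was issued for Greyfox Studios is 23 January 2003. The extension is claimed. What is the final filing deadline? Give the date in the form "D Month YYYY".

2 months from 23 January 2003 is 23 March 2003.
Because 23 March 2003 is a Sunday, the deadline becomes 24 March 2003 (Monday).
The 3 months extension carries 24 March 2003 to 24 June 2003.
Since 24 June 2003 is a Tuesday and not a holiday, the date is unchanged.
Deadline: 24 June 2003.

24 June 2003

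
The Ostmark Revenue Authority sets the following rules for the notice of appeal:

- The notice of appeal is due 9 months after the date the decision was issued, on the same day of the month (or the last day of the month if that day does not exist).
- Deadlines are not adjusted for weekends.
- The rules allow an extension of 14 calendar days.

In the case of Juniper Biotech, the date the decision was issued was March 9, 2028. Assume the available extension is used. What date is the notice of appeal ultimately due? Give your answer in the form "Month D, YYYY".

9 months after March 9, 2028, on the same day of the month, is December 9, 2028.
December 9, 2028 falls on a Saturday. The rules make no weekend/holiday allowance, so it remains December 9, 2028.
With the 14-day extension, December 9, 2028 becomes December 23, 2028.
December 23, 2028 is a Saturday; no weekend or holiday adjustment applies.
The final due date is December 23, 2028.

December 23, 2028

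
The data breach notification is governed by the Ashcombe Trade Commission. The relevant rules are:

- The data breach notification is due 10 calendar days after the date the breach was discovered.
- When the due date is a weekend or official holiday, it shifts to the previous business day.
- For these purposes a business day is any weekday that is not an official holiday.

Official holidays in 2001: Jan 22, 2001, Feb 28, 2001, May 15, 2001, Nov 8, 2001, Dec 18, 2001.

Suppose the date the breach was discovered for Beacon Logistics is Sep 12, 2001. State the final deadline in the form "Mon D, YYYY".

Sep 21, 2001

Trigger date Sep 12, 2001 + 10 calendar days = Sep 22, 2001.
Sep 22, 2001 is a Saturday; the preceding business day is Sep 21, 2001 (Friday).
Final deadline: Sep 21, 2001.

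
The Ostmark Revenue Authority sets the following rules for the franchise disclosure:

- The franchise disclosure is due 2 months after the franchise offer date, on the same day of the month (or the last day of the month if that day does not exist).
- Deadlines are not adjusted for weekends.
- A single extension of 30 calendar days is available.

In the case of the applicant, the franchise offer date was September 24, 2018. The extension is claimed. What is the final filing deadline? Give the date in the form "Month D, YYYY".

2 months after September 24, 2018, on the same day of the month, is November 24, 2018.
November 24, 2018 is a Saturday; no weekend or holiday adjustment applies.
The 30-calendar-day extension moves the deadline from November 24, 2018 to December 24, 2018.
No adjustment is made for weekends or holidays, so December 24, 2018 stands.
Deadline: December 24, 2018.

December 24, 2018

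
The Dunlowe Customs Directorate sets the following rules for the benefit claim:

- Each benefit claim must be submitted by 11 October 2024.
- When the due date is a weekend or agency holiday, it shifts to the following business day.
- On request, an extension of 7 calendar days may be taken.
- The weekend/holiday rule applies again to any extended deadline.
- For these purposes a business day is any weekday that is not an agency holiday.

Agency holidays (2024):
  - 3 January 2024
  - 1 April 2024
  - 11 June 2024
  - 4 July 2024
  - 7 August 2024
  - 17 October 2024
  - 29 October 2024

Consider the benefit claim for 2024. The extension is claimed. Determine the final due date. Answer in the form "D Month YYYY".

18 October 2024

The statutory due date is 11 October 2024.
11 October 2024 (Friday) is already a business day.
The 7-calendar-day extension moves the deadline from 11 October 2024 to 18 October 2024.
18 October 2024 falls on a Friday, which is a business day, so no adjustment is needed.
Final deadline: 18 October 2024.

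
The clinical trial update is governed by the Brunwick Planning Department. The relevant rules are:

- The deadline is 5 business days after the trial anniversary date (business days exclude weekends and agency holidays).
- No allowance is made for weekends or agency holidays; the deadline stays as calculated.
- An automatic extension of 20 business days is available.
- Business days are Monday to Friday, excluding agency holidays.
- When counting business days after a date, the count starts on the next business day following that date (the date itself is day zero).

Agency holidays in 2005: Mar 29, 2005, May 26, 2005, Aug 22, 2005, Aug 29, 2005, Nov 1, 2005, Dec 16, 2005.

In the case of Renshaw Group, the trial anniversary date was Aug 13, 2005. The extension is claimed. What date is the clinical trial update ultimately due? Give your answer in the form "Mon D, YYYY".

Counting 5 business days after Aug 13, 2005 (skipping weekends and listed holidays) reaches Aug 19, 2005.
Aug 19, 2005 is a Friday; no weekend or holiday adjustment applies.
Counting 20 further business days from Aug 19, 2005 reaches Sep 20, 2005.
No adjustment is made for weekends or holidays, so Sep 20, 2005 stands.
So the filing is due Sep 20, 2005.

Sep 20, 2005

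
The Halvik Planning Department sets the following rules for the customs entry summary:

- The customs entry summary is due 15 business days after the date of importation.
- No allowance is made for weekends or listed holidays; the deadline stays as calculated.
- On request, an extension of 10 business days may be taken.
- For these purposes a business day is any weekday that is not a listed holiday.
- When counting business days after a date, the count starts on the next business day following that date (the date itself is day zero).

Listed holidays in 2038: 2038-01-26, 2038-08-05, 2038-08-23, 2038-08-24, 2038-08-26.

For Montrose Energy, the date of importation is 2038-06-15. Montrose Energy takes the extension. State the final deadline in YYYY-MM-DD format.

2038-07-20

Counting 15 business days after 2038-06-15 (skipping weekends and listed holidays) reaches 2038-07-06.
2038-07-06 is a Tuesday; no weekend or holiday adjustment applies.
Applying the 10-business-day extension: 10 business days after 2038-07-06 is 2038-07-20.
No adjustment is made for weekends or holidays, so 2038-07-20 stands.
Final deadline: 2038-07-20.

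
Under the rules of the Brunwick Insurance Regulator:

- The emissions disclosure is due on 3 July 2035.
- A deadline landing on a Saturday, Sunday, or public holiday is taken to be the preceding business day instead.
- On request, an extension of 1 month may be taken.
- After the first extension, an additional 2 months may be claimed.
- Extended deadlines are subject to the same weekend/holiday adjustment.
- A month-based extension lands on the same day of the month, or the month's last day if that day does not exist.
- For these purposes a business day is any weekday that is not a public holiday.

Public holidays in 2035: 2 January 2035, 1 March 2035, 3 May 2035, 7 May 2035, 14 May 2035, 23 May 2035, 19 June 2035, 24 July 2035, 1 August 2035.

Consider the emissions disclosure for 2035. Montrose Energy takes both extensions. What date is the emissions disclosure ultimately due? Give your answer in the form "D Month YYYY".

3 October 2035

Start from the fixed due date, 3 July 2035.
Since 3 July 2035 is a Tuesday and not a holiday, the date is unchanged.
Applying the 1 month extension: 1 month after 3 July 2035 is 3 August 2035.
Since 3 August 2035 is a Friday and not a holiday, the date is unchanged.
Add 2 months to 3 August 2035: 3 October 2035.
Since 3 October 2035 is a Wednesday and not a holiday, the date is unchanged.
Final deadline: 3 October 2035.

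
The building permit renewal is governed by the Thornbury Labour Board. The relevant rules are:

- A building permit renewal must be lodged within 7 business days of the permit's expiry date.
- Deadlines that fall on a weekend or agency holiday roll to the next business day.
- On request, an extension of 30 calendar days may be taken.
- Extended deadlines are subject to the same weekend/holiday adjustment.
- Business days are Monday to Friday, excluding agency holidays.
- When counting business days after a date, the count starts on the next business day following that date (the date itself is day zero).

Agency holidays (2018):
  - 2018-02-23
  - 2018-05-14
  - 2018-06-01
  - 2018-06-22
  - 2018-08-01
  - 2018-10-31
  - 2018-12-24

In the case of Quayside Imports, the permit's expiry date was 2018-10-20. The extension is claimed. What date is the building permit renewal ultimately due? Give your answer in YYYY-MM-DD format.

2018-11-29

Starting the day after 2018-10-20 and counting 7 business days lands on 2018-10-30.
Since 2018-10-30 is a Tuesday and not a holiday, the date is unchanged.
Add the 30 calendar-day extension to 2018-10-30: 2018-11-29.
2018-11-29 falls on a Thursday, which is a business day, so no adjustment is needed.
So the filing is due 2018-11-29.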